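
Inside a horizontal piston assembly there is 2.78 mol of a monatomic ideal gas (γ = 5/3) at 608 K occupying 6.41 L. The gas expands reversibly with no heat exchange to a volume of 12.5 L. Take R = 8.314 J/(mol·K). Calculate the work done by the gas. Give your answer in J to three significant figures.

W ≈ 7570 J

Adiabatic: TV^(γ−1) = const with γ = 5/3.
T₂ = T₁ (V₁/V₂)^(γ−1) = 608 × (6.41/12.5)^0.667 = 608 × 0.6407 = 389.5 K.
W_by = nCᵥ(T₁ − T₂) = (2.78)(12.47)(608 − 389.5) = 7574 J.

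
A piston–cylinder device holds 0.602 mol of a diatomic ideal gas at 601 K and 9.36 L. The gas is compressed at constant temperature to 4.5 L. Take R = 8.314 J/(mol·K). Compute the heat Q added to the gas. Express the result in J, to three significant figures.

Isothermal ⇒ ΔU = 0, so Q = W = nRT ln(V₂/V₁).
Q = (0.602)(8.314)(601) ln(4.5/9.36) = 3008 × -0.7324 = -2203 J.

Q ≈ -2200 J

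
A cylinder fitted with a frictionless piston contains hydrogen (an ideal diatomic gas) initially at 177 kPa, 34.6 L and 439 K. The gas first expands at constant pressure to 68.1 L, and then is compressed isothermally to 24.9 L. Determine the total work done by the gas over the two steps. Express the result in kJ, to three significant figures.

W_total ≈ -6.20 kJ

Step 1 (isobaric): W = PΔV = (177 kPa)(68.1 − 34.6 L) = 5929 J.
After step 1: P = 177 kPa, V = 68.1 L, T = 864 K.
Step 2 (isothermal): W = P₁V₁ ln(V₂/V₁) = (12054) ln(24.9/68.1) = -12127 J.
W_total = 5929 − 12127 = -6198 J.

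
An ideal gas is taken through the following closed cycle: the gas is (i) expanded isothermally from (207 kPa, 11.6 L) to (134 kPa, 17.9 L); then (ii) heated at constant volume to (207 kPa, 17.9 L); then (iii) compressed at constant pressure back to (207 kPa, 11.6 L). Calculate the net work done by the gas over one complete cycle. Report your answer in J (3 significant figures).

Leg (i): W = PᵢVᵢ ln(V_f/Vᵢ) = (2401) ln(17.9/11.6) = 1042 J.
Leg (ii): W = 0.
Leg (iii): W = PΔV = (207)(11.6 − 17.9) = -1304 J.
W_net = 1042 − 1304 = -262.5 J.

W_net ≈ -262 J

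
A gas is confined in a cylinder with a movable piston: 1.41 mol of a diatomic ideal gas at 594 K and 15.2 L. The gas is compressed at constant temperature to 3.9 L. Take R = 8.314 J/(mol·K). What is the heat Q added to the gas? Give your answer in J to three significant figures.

Isothermal ⇒ ΔU = 0, so Q = W = nRT ln(V₂/V₁).
Q = (1.41)(8.314)(594) ln(3.9/15.2) = 6963 × -1.36 = -9472 J.

Q ≈ -9470 J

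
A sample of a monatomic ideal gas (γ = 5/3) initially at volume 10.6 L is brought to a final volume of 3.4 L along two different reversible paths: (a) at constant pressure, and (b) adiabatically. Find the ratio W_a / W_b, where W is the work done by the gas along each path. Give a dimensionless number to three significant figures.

W_a / W_b ≈ 0.399

Path (a) isobaric: W = P₁(V₂ − V₁) → W_a/(P₁V₁) = -0.6792.
Path (b) adiabatic: W = P₁V₁(1 − (V₁/V₂)^(γ−1))/(γ−1) → W_b/(P₁V₁) = -1.701.
W_a / W_b = -0.6792 / -1.701 = 0.3993.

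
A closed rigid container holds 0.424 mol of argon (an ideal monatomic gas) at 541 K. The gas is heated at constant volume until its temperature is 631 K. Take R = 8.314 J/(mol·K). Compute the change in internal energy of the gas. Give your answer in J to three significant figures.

ΔU ≈ 476 J

Constant volume ⇒ W = 0, so Q = ΔU = nCᵥΔT with Cᵥ = 3R/2 = 12.47 J/(mol·K).
ΔU = (0.424)(12.47)(631 − 541) = 475.9 J.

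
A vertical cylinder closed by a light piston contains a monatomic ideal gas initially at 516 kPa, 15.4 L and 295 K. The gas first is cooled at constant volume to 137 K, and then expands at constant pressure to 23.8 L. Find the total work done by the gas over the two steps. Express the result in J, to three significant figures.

W_total ≈ 2010 J

Step 1 (isochoric): W = 0 (constant volume).
After step 1: P = 239.6 kPa (V unchanged).
Step 2 (isobaric): W = PΔV = (239.6 kPa)(23.8 − 15.4 L) = 2013 J.
W_total = 0 + 2013 = 2013 J.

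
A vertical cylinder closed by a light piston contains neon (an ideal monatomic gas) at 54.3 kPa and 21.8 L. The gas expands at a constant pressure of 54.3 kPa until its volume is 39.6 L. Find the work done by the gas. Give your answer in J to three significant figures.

W ≈ 967 J

Isobaric: W = P ΔV.
W = (54.3 kPa)(39.6 − 21.8 L) = (54.3)(17.8) = 966.5 J.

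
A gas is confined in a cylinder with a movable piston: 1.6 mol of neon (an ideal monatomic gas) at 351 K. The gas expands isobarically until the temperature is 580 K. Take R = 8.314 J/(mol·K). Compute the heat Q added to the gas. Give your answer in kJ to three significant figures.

Isobaric: W = nRΔT = (1.6)(8.314)(229) = 3046 J.
ΔU = nCᵥΔT with Cᵥ = 3R/2: ΔU = (1.6)(12.47)(229) = 4569 J.
Q = ΔU + W = 4569 + 3046 = 7616 J.

Q ≈ 7.62 kJ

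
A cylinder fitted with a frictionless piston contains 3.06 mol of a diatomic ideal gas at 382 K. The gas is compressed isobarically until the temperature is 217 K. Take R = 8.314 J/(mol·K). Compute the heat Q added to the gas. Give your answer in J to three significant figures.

Q ≈ -14700 J

Isobaric: W = nRΔT = (3.06)(8.314)(-165) = -4198 J.
ΔU = nCᵥΔT with Cᵥ = 5R/2: ΔU = (3.06)(20.79)(-165) = -10494 J.
Q = ΔU + W = -10494 − 4198 = -14692 J.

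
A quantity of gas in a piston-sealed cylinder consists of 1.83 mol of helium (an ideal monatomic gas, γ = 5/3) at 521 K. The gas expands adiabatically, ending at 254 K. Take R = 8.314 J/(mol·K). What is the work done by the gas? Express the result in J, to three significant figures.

Adiabatic ⇒ Q = 0, so W_by = −ΔU = nCᵥ(T₁ − T₂).
Cᵥ = 3R/2 = 12.47 J/(mol·K).
W = (1.83)(12.47)(521 − 254) = 6093 J.

W ≈ 6090 J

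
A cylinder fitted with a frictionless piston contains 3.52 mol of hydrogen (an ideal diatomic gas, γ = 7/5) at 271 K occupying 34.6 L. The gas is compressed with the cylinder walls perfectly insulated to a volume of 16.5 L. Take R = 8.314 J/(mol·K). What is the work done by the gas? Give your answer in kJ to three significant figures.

Adiabatic: TV^(γ−1) = const with γ = 7/5.
T₂ = T₁ (V₁/V₂)^(γ−1) = 271 × (34.6/16.5)^0.4 = 271 × 1.345 = 364.4 K.
W_by = nCᵥ(T₁ − T₂) = (3.52)(20.79)(271 − 364.4) = -6835 J.

W ≈ -6.84 kJ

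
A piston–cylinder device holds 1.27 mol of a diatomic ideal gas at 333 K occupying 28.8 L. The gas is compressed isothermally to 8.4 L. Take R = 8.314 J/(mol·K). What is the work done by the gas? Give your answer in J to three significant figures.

W ≈ -4330 J

Isothermal: W = nRT ln(V₂/V₁).
W = (1.27)(8.314)(333) × ln(8.4/28.8)
  = 3516 × -1.232
W_by_gas = -4332 J.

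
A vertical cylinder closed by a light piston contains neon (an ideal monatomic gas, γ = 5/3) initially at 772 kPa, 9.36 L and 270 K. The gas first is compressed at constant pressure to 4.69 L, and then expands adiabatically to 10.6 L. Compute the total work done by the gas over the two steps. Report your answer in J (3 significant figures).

W_total ≈ -1330 J

Step 1 (isobaric): W = PΔV = (772 kPa)(4.69 − 9.36 L) = -3605 J.
After step 1: P = 772 kPa, V = 4.69 L, T = 135.3 K.
Step 2 (adiabatic): W = (P₁V₁ − P₂V₂)/(γ−1) = (3621 − 2102)/0.667 = 2278 J.
W_total = -3605 + 2278 = -1328 J.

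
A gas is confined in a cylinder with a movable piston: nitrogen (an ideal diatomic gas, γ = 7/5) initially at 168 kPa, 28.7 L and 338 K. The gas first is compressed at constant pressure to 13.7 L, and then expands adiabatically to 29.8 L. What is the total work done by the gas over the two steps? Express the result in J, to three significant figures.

Step 1 (isobaric): W = PΔV = (168 kPa)(13.7 − 28.7 L) = -2520 J.
After step 1: P = 168 kPa, V = 13.7 L, T = 161.3 K.
Step 2 (adiabatic): W = (P₁V₁ − P₂V₂)/(γ−1) = (2302 − 1687)/0.4 = 1537 J.
W_total = -2520 + 1537 = -982.7 J.

W_total ≈ -983 J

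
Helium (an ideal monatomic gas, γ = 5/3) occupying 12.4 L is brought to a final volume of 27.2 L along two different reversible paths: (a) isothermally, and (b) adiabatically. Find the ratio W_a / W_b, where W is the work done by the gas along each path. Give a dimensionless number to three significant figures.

Path (a) isothermal: W = P₁V₁ ln(V₂/V₁) → W_a/(P₁V₁) = 0.7855.
Path (b) adiabatic: W = P₁V₁(1 − (V₁/V₂)^(γ−1))/(γ−1) → W_b/(P₁V₁) = 0.6115.
W_a / W_b = 0.7855 / 0.6115 = 1.285.

W_a / W_b ≈ 1.28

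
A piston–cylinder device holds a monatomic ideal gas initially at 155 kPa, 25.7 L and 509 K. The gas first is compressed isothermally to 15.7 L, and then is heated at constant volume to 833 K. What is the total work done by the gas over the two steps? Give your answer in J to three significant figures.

Step 1 (isothermal): W = P₁V₁ ln(V₂/V₁) = (3984) ln(15.7/25.7) = -1963 J.
Step 2 (isochoric): W = 0 (constant volume).
W_total = -1963 + 0 = -1963 J.

W_total ≈ -1960 J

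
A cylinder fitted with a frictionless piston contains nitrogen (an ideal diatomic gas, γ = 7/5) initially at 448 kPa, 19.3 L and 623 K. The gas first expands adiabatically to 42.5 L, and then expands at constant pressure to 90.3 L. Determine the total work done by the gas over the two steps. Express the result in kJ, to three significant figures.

W_total ≈ 12.9 kJ

Step 1 (adiabatic): W = (P₁V₁ − P₂V₂)/(γ−1) = (8646 − 6305)/0.4 = 5853 J.
After step 1: P = 148.4 kPa, V = 42.5 L, T = 454.3 K.
Step 2 (isobaric): W = PΔV = (148.4 kPa)(90.3 − 42.5 L) = 7092 J.
W_total = 5853 + 7092 = 12944 J.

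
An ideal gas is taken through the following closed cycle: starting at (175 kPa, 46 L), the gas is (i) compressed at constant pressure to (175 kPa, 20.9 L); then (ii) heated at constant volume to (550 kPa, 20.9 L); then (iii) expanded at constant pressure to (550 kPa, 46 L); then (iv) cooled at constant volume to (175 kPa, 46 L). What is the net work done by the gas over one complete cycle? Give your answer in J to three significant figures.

W_net ≈ 9410 J

Constant-volume legs do no work.
W(i) = (175)(20.9 − 46) = -4392 J; W(iii) = (550)(46 − 20.9) = 13805 J.
W_net = -4392 + 13805 = 9412 J (the clockwise enclosed area).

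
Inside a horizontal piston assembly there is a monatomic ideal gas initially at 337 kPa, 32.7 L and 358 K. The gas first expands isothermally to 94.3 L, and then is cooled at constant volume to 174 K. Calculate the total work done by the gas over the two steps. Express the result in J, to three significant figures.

Step 1 (isothermal): W = P₁V₁ ln(V₂/V₁) = (11020) ln(94.3/32.7) = 11671 J.
Step 2 (isochoric): W = 0 (constant volume).
W_total = 11671 + 0 = 11671 J.

W_total ≈ 11700 J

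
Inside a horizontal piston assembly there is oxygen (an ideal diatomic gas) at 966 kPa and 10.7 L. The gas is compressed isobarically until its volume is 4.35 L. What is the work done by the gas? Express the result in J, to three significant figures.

W ≈ -6130 J

Isobaric: W = P ΔV.
W = (966 kPa)(4.35 − 10.7 L) = (966)(-6.35) = -6134 J.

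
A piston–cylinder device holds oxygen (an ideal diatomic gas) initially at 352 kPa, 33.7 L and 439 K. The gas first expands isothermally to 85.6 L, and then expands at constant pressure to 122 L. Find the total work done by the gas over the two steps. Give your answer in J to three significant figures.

W_total ≈ 16100 J

Step 1 (isothermal): W = P₁V₁ ln(V₂/V₁) = (11862) ln(85.6/33.7) = 11058 J.
After step 1: P = 138.6 kPa, V = 85.6 L, T = 439 K.
Step 2 (isobaric): W = PΔV = (138.6 kPa)(122 − 85.6 L) = 5044 J.
W_total = 11058 + 5044 = 16102 J.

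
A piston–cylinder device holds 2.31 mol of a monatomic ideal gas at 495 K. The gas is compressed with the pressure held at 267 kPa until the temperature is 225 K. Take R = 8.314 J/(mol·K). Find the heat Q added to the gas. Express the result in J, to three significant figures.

Isobaric: W = nRΔT = (2.31)(8.314)(-270) = -5185 J.
ΔU = nCᵥΔT with Cᵥ = 3R/2: ΔU = (2.31)(12.47)(-270) = -7778 J.
Q = ΔU + W = -7778 − 5185 = -12964 J.

Q ≈ -13000 J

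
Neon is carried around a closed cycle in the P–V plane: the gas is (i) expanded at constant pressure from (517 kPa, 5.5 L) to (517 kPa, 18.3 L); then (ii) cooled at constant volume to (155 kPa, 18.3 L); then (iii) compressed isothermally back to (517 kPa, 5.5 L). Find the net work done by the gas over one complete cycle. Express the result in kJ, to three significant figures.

W_net ≈ 3.21 kJ

Leg (i): W = PΔV = (517)(18.3 − 5.5) = 6618 J.
Leg (ii): W = 0.
Leg (iii): W = PᵢVᵢ ln(V_f/Vᵢ) = (2836) ln(5.5/18.3) = -3410 J.
W_net = 6618 − 3410 = 3208 J.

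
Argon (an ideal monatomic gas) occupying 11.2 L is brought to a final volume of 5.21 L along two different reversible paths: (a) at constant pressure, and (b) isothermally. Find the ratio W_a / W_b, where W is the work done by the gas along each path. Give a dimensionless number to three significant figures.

W_a / W_b ≈ 0.699

Path (a) isobaric: W = P₁(V₂ − V₁) → W_a/(P₁V₁) = -0.5348.
Path (b) isothermal: W = P₁V₁ ln(V₂/V₁) → W_b/(P₁V₁) = -0.7653.
W_a / W_b = -0.5348 / -0.7653 = 0.6988.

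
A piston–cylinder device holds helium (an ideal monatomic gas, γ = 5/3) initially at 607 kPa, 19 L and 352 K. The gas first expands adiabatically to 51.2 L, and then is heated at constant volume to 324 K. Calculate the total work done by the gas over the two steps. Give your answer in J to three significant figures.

W_total ≈ 8370 J

Step 1 (adiabatic): W = (P₁V₁ − P₂V₂)/(γ−1) = (11533 − 5956)/0.667 = 8366 J.
Step 2 (isochoric): W = 0 (constant volume).
W_total = 8366 + 0 = 8366 J.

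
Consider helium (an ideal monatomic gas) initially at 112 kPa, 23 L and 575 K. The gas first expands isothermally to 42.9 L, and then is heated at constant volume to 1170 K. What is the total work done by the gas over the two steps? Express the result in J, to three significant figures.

Step 1 (isothermal): W = P₁V₁ ln(V₂/V₁) = (2576) ln(42.9/23) = 1606 J.
Step 2 (isochoric): W = 0 (constant volume).
W_total = 1606 + 0 = 1606 J.

W_total ≈ 1610 J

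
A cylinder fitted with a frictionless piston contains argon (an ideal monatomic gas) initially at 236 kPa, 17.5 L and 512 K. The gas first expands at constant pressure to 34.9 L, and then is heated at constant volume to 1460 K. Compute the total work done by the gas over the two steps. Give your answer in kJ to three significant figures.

Step 1 (isobaric): W = PΔV = (236 kPa)(34.9 − 17.5 L) = 4106 J.
Step 2 (isochoric): W = 0 (constant volume).
W_total = 4106 + 0 = 4106 J.

W_total ≈ 4.11 kJ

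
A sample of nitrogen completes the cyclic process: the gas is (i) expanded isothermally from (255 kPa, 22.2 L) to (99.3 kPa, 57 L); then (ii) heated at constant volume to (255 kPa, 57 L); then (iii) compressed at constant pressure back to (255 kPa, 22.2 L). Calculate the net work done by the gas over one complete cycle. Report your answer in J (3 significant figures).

W_net ≈ -3540 J

Leg (i): W = PᵢVᵢ ln(V_f/Vᵢ) = (5661) ln(57/22.2) = 5338 J.
Leg (ii): W = 0.
Leg (iii): W = PΔV = (255)(22.2 − 57) = -8874 J.
W_net = 5338 − 8874 = -3536 J.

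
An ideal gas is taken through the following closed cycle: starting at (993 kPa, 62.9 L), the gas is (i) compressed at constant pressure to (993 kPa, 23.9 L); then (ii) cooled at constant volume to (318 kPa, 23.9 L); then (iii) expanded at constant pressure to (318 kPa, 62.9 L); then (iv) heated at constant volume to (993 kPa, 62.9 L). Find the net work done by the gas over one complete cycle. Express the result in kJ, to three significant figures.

W_net ≈ -26.3 kJ

Constant-volume legs do no work.
W(i) = (993)(23.9 − 62.9) = -38727 J; W(iii) = (318)(62.9 − 23.9) = 12402 J.
W_net = -38727 + 12402 = -26325 J (the counter-clockwise enclosed area).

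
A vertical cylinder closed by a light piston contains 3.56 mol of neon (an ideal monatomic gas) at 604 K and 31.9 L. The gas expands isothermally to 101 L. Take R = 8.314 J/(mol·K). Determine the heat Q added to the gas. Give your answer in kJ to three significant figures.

Isothermal ⇒ ΔU = 0, so Q = W = nRT ln(V₂/V₁).
Q = (3.56)(8.314)(604) ln(101/31.9) = 17877 × 1.153 = 20604 J.

Q ≈ 20.6 kJ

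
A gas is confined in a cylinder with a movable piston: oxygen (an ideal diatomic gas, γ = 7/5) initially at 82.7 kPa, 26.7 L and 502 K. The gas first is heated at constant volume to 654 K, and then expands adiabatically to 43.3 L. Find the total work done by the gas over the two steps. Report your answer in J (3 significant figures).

W_total ≈ 1260 J

Step 1 (isochoric): W = 0 (constant volume).
After step 1: P = 107.7 kPa (V unchanged).
Step 2 (adiabatic): W = (P₁V₁ − P₂V₂)/(γ−1) = (2877 − 2371)/0.4 = 1265 J.
W_total = 0 + 1265 = 1265 J.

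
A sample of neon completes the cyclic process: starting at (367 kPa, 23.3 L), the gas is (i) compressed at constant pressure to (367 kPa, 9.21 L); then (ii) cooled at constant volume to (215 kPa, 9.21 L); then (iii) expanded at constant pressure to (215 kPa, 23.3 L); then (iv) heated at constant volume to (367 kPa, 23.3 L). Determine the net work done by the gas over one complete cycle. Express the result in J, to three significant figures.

W_net ≈ -2140 J

Constant-volume legs do no work.
W(i) = (367)(9.21 − 23.3) = -5171 J; W(iii) = (215)(23.3 − 9.21) = 3029 J.
W_net = -5171 + 3029 = -2142 J (the counter-clockwise enclosed area).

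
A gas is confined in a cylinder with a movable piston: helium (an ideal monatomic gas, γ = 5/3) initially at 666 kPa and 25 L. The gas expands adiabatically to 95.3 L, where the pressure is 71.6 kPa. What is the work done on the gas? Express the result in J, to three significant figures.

W ≈ -14700 J

Adiabatic: W = (P₁V₁ − P₂V₂)/(γ − 1) with γ = 5/3.
P₁V₁ = 16650 J, P₂V₂ = 6823 J.
W = (16650 − 6823) / 0.6667 = 14740 J.
Work on gas = −W_by = -14740 J.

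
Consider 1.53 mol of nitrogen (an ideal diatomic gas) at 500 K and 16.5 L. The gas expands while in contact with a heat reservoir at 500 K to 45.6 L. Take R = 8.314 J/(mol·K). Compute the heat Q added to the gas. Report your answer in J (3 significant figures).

Isothermal ⇒ ΔU = 0, so Q = W = nRT ln(V₂/V₁).
Q = (1.53)(8.314)(500) ln(45.6/16.5) = 6360 × 1.017 = 6465 J.

Q ≈ 6470 J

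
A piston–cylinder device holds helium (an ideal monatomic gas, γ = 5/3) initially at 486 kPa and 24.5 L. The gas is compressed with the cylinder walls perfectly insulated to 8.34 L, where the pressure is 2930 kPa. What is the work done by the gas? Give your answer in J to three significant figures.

W ≈ -18800 J

Adiabatic: W = (P₁V₁ − P₂V₂)/(γ − 1) with γ = 5/3.
P₁V₁ = 11907 J, P₂V₂ = 24436 J.
W = (11907 − 24436) / 0.6667 = -18794 J.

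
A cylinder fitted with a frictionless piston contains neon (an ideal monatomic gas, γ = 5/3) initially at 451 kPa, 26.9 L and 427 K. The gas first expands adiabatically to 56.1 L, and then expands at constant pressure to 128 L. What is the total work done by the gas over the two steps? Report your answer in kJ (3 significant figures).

Step 1 (adiabatic): W = (P₁V₁ − P₂V₂)/(γ−1) = (12132 − 7432)/0.667 = 7049 J.
After step 1: P = 132.5 kPa, V = 56.1 L, T = 261.6 K.
Step 2 (isobaric): W = PΔV = (132.5 kPa)(128 − 56.1 L) = 9526 J.
W_total = 7049 + 9526 = 16575 J.

W_total ≈ 16.6 kJ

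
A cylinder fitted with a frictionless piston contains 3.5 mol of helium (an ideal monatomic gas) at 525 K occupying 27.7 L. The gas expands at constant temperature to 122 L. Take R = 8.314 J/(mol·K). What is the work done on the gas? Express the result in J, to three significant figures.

W ≈ -22600 J

Isothermal: W = nRT ln(V₂/V₁).
W = (3.5)(8.314)(525) × ln(122/27.7)
  = 15277 × 1.483
W_by_gas = 22649 J; work on gas = −W_by = -22649 J.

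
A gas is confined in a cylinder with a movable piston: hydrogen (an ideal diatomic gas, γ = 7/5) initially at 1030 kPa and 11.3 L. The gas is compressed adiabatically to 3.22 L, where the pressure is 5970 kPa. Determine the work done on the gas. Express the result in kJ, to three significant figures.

W ≈ 19.0 kJ

Adiabatic: W = (P₁V₁ − P₂V₂)/(γ − 1) with γ = 7/5.
P₁V₁ = 11639 J, P₂V₂ = 19223 J.
W = (11639 − 19223) / 0.4 = -18961 J.
Work on gas = −W_by = 18961 J.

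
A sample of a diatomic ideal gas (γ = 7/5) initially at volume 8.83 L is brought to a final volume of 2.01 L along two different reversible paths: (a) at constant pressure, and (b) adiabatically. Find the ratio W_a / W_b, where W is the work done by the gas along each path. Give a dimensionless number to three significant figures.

Path (a) isobaric: W = P₁(V₂ − V₁) → W_a/(P₁V₁) = -0.7724.
Path (b) adiabatic: W = P₁V₁(1 − (V₁/V₂)^(γ−1))/(γ−1) → W_b/(P₁V₁) = -2.019.
W_a / W_b = -0.7724 / -2.019 = 0.3825.

W_a / W_b ≈ 0.383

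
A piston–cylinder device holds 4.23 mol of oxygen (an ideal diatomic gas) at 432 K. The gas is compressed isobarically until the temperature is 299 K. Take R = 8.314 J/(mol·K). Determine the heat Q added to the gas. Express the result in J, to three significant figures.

Q ≈ -16400 J

Isobaric: W = nRΔT = (4.23)(8.314)(-133) = -4677 J.
ΔU = nCᵥΔT with Cᵥ = 5R/2: ΔU = (4.23)(20.79)(-133) = -11693 J.
Q = ΔU + W = -11693 − 4677 = -16371 J.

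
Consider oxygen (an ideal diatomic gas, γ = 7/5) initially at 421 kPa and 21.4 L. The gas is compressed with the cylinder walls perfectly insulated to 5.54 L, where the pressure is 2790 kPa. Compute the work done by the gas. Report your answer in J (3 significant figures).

Adiabatic: W = (P₁V₁ − P₂V₂)/(γ − 1) with γ = 7/5.
P₁V₁ = 9009 J, P₂V₂ = 15457 J.
W = (9009 − 15457) / 0.4 = -16118 J.

W ≈ -16100 J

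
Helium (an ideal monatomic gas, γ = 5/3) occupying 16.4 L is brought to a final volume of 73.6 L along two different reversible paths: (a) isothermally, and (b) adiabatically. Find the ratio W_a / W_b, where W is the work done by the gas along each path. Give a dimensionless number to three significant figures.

Path (a) isothermal: W = P₁V₁ ln(V₂/V₁) → W_a/(P₁V₁) = 1.501.
Path (b) adiabatic: W = P₁V₁(1 − (V₁/V₂)^(γ−1))/(γ−1) → W_b/(P₁V₁) = 0.9487.
W_a / W_b = 1.501 / 0.9487 = 1.583.

W_a / W_b ≈ 1.58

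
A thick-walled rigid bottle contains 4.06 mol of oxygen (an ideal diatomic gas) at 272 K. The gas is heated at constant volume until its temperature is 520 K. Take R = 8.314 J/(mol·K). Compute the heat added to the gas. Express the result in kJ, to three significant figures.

Q ≈ 20.9 kJ

Constant volume ⇒ W = 0, so Q = ΔU = nCᵥΔT with Cᵥ = 5R/2 = 20.79 J/(mol·K).
ΔU = (4.06)(20.79)(520 − 272) = 20928 J.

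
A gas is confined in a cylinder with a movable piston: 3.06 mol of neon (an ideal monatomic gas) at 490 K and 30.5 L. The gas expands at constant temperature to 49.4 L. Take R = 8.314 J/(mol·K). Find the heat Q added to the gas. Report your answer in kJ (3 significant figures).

Q ≈ 6.01 kJ

Isothermal ⇒ ΔU = 0, so Q = W = nRT ln(V₂/V₁).
Q = (3.06)(8.314)(490) ln(49.4/30.5) = 12466 × 0.4822 = 6011 J.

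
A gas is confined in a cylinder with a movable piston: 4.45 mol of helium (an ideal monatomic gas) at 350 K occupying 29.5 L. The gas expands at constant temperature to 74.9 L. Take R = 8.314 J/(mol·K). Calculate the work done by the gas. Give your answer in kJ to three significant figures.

Isothermal: W = nRT ln(V₂/V₁).
W = (4.45)(8.314)(350) × ln(74.9/29.5)
  = 12949 × 0.9318
W_by_gas = 12065 J.

W ≈ 12.1 kJ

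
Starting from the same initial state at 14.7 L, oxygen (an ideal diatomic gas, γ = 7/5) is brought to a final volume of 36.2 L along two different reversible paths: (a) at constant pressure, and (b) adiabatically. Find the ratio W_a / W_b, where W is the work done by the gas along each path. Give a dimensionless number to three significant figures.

W_a / W_b ≈ 1.93

Path (a) isobaric: W = P₁(V₂ − V₁) → W_a/(P₁V₁) = 1.463.
Path (b) adiabatic: W = P₁V₁(1 − (V₁/V₂)^(γ−1))/(γ−1) → W_b/(P₁V₁) = 0.7567.
W_a / W_b = 1.463 / 0.7567 = 1.933.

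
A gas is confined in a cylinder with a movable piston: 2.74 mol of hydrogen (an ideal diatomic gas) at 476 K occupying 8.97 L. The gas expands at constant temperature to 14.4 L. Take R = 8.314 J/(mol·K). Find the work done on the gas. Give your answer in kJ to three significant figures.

Isothermal: W = nRT ln(V₂/V₁).
W = (2.74)(8.314)(476) × ln(14.4/8.97)
  = 10843 × 0.4733
W_by_gas = 5133 J; work on gas = −W_by = -5133 J.

W ≈ -5.13 kJ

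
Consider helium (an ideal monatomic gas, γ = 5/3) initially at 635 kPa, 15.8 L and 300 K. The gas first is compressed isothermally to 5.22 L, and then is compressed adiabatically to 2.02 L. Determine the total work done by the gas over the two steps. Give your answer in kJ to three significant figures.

W_total ≈ -24.4 kJ

Step 1 (isothermal): W = P₁V₁ ln(V₂/V₁) = (10033) ln(5.22/15.8) = -11112 J.
After step 1: P = 1922 kPa, V = 5.22 L, T = 300 K.
Step 2 (adiabatic): W = (P₁V₁ − P₂V₂)/(γ−1) = (10033 − 18893)/0.667 = -13291 J.
W_total = -11112 − 13291 = -24402 J.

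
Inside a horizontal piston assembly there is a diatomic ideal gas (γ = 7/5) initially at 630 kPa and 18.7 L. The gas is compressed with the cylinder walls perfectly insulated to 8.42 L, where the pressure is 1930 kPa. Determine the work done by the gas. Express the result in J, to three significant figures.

Adiabatic: W = (P₁V₁ − P₂V₂)/(γ − 1) with γ = 7/5.
P₁V₁ = 11781 J, P₂V₂ = 16251 J.
W = (11781 − 16251) / 0.4 = -11174 J.

W ≈ -11200 J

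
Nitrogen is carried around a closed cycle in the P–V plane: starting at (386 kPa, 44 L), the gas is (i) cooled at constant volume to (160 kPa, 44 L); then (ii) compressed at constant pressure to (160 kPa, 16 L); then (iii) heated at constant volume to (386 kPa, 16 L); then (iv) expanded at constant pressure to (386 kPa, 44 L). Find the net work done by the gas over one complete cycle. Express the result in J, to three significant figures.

Constant-volume legs do no work.
W(ii) = (160)(16 − 44) = -4480 J; W(iv) = (386)(44 − 16) = 10808 J.
W_net = -4480 + 10808 = 6328 J (the clockwise enclosed area).

W_net ≈ 6330 J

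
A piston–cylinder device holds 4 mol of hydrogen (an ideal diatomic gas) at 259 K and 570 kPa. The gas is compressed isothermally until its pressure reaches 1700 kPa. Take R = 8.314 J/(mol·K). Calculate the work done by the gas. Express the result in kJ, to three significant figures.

Isothermal process: W = nRT ln(V₂/V₁) = nRT ln(P₁/P₂).
W = (4)(8.314)(259) × ln(570/1700)
  = 8613 × ln(0.3353) = 8613 × -1.093
W_by_gas = -9412 J.

W ≈ -9.41 kJ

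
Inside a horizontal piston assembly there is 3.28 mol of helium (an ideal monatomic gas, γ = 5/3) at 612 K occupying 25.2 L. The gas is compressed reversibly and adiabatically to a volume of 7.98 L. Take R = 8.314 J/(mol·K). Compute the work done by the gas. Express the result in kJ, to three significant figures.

Adiabatic: TV^(γ−1) = const with γ = 5/3.
T₂ = T₁ (V₁/V₂)^(γ−1) = 612 × (25.2/7.98)^0.667 = 612 × 2.152 = 1317 K.
W_by = nCᵥ(T₁ − T₂) = (3.28)(12.47)(612 − 1317) = -28850 J.

W ≈ -28.9 kJ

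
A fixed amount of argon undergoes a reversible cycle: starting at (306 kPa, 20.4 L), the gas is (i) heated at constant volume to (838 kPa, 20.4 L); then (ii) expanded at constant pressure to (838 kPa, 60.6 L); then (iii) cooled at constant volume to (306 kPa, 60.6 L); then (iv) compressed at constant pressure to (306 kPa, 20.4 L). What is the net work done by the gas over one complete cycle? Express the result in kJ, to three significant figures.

Constant-volume legs do no work.
W(ii) = (838)(60.6 − 20.4) = 33688 J; W(iv) = (306)(20.4 − 60.6) = -12301 J.
W_net = 33688 − 12301 = 21386 J (the clockwise enclosed area).

W_net ≈ 21.4 kJ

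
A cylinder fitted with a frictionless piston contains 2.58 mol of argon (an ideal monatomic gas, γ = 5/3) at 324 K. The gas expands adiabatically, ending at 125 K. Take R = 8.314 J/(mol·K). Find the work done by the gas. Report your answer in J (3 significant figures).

Adiabatic ⇒ Q = 0, so W_by = −ΔU = nCᵥ(T₁ − T₂).
Cᵥ = 3R/2 = 12.47 J/(mol·K).
W = (2.58)(12.47)(324 − 125) = 6403 J.

W ≈ 6400 J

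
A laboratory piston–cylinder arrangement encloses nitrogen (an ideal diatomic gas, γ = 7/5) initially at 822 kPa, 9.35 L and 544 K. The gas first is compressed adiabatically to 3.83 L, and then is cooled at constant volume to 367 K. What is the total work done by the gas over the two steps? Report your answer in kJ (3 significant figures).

W_total ≈ -8.24 kJ

Step 1 (adiabatic): W = (P₁V₁ − P₂V₂)/(γ−1) = (7686 − 10983)/0.4 = -8244 J.
Step 2 (isochoric): W = 0 (constant volume).
W_total = -8244 + 0 = -8244 J.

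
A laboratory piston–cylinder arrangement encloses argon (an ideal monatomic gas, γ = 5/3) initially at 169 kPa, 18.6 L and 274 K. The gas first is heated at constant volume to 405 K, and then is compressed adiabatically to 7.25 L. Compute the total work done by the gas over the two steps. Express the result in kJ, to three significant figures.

W_total ≈ -6.09 kJ

Step 1 (isochoric): W = 0 (constant volume).
After step 1: P = 249.8 kPa (V unchanged).
Step 2 (adiabatic): W = (P₁V₁ − P₂V₂)/(γ−1) = (4646 − 8707)/0.667 = -6092 J.
W_total = 0 − 6092 = -6092 J.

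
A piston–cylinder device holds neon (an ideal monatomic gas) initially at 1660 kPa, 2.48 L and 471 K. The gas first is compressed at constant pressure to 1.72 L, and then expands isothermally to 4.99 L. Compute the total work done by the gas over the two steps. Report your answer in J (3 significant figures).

Step 1 (isobaric): W = PΔV = (1660 kPa)(1.72 − 2.48 L) = -1262 J.
After step 1: P = 1660 kPa, V = 1.72 L, T = 326.7 K.
Step 2 (isothermal): W = P₁V₁ ln(V₂/V₁) = (2855) ln(4.99/1.72) = 3041 J.
W_total = -1262 + 3041 = 1780 J.

W_total ≈ 1780 J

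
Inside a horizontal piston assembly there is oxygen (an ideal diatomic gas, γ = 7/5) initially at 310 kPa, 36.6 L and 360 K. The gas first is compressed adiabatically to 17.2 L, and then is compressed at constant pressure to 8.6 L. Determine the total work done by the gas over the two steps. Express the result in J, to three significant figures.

Step 1 (adiabatic): W = (P₁V₁ − P₂V₂)/(γ−1) = (11346 − 15347)/0.4 = -10003 J.
After step 1: P = 892.3 kPa, V = 17.2 L, T = 486.9 K.
Step 2 (isobaric): W = PΔV = (892.3 kPa)(8.6 − 17.2 L) = -7674 J.
W_total = -10003 − 7674 = -17676 J.

W_total ≈ -17700 J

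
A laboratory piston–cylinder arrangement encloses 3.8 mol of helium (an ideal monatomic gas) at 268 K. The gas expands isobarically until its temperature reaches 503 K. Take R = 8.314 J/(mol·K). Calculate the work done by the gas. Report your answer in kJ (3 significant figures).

W ≈ 7.42 kJ

Isobaric: W = P ΔV = nR ΔT.
W = (3.8)(8.314)(503 − 268) = 7424 J.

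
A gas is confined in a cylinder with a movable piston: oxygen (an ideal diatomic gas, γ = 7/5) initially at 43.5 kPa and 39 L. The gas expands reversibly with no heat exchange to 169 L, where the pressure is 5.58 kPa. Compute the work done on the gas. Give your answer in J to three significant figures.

Adiabatic: W = (P₁V₁ − P₂V₂)/(γ − 1) with γ = 7/5.
P₁V₁ = 1696 J, P₂V₂ = 943 J.
W = (1696 − 943) / 0.4 = 1884 J.
Work on gas = −W_by = -1884 J.

W ≈ -1880 J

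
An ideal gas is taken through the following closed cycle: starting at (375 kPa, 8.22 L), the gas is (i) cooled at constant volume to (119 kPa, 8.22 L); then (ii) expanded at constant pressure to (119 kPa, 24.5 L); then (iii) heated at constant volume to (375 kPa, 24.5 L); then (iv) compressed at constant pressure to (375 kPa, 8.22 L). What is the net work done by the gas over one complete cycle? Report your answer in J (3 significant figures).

W_net ≈ -4170 J

Constant-volume legs do no work.
W(ii) = (119)(24.5 − 8.22) = 1937 J; W(iv) = (375)(8.22 − 24.5) = -6105 J.
W_net = 1937 − 6105 = -4168 J (the counter-clockwise enclosed area).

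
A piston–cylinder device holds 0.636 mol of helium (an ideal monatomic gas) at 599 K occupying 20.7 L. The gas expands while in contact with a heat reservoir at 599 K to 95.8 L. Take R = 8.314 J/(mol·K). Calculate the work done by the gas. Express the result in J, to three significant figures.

Isothermal: W = nRT ln(V₂/V₁).
W = (0.636)(8.314)(599) × ln(95.8/20.7)
  = 3167 × 1.532
W_by_gas = 4853 J.

W ≈ 4850 J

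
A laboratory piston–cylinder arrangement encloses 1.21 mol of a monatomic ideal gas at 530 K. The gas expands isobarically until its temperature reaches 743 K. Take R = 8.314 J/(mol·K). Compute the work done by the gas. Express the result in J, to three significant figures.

W ≈ 2140 J

Isobaric: W = P ΔV = nR ΔT.
W = (1.21)(8.314)(743 − 530) = 2143 J.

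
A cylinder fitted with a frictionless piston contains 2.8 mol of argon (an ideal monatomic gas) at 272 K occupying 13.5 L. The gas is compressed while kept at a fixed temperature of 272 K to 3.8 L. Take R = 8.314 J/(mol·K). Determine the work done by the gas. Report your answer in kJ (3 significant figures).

W ≈ -8.03 kJ

Isothermal: W = nRT ln(V₂/V₁).
W = (2.8)(8.314)(272) × ln(3.8/13.5)
  = 6332 × -1.268
W_by_gas = -8027 J.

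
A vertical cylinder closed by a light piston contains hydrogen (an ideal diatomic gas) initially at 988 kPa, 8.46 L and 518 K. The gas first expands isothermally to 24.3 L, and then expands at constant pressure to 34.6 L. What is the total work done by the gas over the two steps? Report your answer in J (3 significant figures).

Step 1 (isothermal): W = P₁V₁ ln(V₂/V₁) = (8358) ln(24.3/8.46) = 8819 J.
After step 1: P = 344 kPa, V = 24.3 L, T = 518 K.
Step 2 (isobaric): W = PΔV = (344 kPa)(34.6 − 24.3 L) = 3543 J.
W_total = 8819 + 3543 = 12362 J.

W_total ≈ 12400 J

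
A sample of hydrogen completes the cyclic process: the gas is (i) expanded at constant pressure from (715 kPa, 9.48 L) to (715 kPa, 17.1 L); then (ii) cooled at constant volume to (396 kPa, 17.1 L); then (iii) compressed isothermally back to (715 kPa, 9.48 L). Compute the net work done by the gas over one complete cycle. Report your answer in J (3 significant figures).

W_net ≈ 1450 J

Leg (i): W = PΔV = (715)(17.1 − 9.48) = 5448 J.
Leg (ii): W = 0.
Leg (iii): W = PᵢVᵢ ln(V_f/Vᵢ) = (6772) ln(9.48/17.1) = -3995 J.
W_net = 5448 − 3995 = 1454 J.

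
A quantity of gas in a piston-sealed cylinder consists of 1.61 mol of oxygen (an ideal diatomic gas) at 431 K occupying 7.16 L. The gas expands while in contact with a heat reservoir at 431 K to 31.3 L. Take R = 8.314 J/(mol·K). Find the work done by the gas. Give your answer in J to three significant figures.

W ≈ 8510 J

Isothermal: W = nRT ln(V₂/V₁).
W = (1.61)(8.314)(431) × ln(31.3/7.16)
  = 5769 × 1.475
W_by_gas = 8510 J.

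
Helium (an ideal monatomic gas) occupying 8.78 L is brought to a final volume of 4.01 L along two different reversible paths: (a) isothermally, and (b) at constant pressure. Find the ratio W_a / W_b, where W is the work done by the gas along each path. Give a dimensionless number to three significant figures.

W_a / W_b ≈ 1.44

Path (a) isothermal: W = P₁V₁ ln(V₂/V₁) → W_a/(P₁V₁) = -0.7837.
Path (b) isobaric: W = P₁(V₂ − V₁) → W_b/(P₁V₁) = -0.5433.
W_a / W_b = -0.7837 / -0.5433 = 1.443.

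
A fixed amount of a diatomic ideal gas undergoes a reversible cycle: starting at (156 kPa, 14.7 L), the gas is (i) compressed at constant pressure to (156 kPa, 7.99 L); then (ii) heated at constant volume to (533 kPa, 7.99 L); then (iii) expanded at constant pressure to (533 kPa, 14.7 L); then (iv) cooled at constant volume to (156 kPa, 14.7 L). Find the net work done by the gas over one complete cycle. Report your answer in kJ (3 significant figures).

Constant-volume legs do no work.
W(i) = (156)(7.99 − 14.7) = -1047 J; W(iii) = (533)(14.7 − 7.99) = 3576 J.
W_net = -1047 + 3576 = 2530 J (the clockwise enclosed area).

W_net ≈ 2.53 kJ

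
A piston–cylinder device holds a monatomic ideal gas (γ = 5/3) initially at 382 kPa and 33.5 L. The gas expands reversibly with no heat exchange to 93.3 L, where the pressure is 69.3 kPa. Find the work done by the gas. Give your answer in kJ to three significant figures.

Adiabatic: W = (P₁V₁ − P₂V₂)/(γ − 1) with γ = 5/3.
P₁V₁ = 12797 J, P₂V₂ = 6466 J.
W = (12797 − 6466) / 0.6667 = 9497 J.

W ≈ 9.50 kJ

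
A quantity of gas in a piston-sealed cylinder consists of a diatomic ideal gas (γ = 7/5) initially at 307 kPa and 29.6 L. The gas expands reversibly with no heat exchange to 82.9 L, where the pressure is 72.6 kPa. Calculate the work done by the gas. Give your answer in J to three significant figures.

W ≈ 7670 J

Adiabatic: W = (P₁V₁ − P₂V₂)/(γ − 1) with γ = 7/5.
P₁V₁ = 9087 J, P₂V₂ = 6019 J.
W = (9087 − 6019) / 0.4 = 7672 J.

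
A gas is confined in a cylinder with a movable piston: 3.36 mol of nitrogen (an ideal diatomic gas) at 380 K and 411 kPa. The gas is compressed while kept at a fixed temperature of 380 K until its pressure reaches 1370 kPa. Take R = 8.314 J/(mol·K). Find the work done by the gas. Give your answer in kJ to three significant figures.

W ≈ -12.8 kJ

Isothermal process: W = nRT ln(V₂/V₁) = nRT ln(P₁/P₂).
W = (3.36)(8.314)(380) × ln(411/1370)
  = 10615 × ln(0.3) = 10615 × -1.204
W_by_gas = -12781 J.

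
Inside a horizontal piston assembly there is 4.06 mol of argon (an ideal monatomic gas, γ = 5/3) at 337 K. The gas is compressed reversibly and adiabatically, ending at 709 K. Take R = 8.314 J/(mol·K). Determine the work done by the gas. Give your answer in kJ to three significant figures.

W ≈ -18.8 kJ

Adiabatic ⇒ Q = 0, so W_by = −ΔU = nCᵥ(T₁ − T₂).
Cᵥ = 3R/2 = 12.47 J/(mol·K).
W = (4.06)(12.47)(337 − 709) = -18835 J.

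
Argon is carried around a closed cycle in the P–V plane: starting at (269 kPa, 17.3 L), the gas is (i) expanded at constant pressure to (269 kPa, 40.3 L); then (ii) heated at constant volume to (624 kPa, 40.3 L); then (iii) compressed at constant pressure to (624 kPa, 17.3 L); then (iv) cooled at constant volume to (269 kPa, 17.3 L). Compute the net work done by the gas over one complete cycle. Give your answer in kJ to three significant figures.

W_net ≈ -8.16 kJ

Constant-volume legs do no work.
W(i) = (269)(40.3 − 17.3) = 6187 J; W(iii) = (624)(17.3 − 40.3) = -14352 J.
W_net = 6187 − 14352 = -8165 J (the counter-clockwise enclosed area).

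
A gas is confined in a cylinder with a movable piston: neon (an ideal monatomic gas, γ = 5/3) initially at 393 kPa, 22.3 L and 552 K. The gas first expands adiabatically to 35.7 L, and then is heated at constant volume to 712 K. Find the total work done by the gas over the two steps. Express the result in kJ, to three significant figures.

W_total ≈ 3.54 kJ

Step 1 (adiabatic): W = (P₁V₁ − P₂V₂)/(γ−1) = (8764 − 6404)/0.667 = 3540 J.
Step 2 (isochoric): W = 0 (constant volume).
W_total = 3540 + 0 = 3540 J.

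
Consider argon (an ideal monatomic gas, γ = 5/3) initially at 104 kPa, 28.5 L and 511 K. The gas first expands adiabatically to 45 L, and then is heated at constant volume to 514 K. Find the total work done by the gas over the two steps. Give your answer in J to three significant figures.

W_total ≈ 1170 J

Step 1 (adiabatic): W = (P₁V₁ − P₂V₂)/(γ−1) = (2964 − 2186)/0.667 = 1167 J.
Step 2 (isochoric): W = 0 (constant volume).
W_total = 1167 + 0 = 1167 J.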